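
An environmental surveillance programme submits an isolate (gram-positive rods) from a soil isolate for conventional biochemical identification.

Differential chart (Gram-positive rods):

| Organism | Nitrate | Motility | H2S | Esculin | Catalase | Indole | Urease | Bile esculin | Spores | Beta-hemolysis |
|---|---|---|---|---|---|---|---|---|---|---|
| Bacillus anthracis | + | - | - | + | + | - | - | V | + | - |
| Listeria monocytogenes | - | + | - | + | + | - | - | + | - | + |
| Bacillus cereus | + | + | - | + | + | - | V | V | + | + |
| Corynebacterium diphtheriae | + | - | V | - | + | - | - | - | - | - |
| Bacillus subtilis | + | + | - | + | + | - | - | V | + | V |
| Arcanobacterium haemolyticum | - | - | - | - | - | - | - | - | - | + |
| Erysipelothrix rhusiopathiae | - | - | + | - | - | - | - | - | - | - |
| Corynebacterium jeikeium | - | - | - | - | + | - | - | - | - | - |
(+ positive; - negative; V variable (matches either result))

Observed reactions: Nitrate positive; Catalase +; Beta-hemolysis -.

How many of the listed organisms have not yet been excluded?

3

Catalase +: excludes Arcanobacterium haemolyticum, Erysipelothrix rhusiopathiae — 6 left.
Beta-hemolysis -: excludes Listeria monocytogenes, Bacillus cereus — 4 left.
Nitrate +: excludes Corynebacterium jeikeium — 3 left.
Still consistent: Bacillus anthracis, Bacillus subtilis, Corynebacterium diphtheriae.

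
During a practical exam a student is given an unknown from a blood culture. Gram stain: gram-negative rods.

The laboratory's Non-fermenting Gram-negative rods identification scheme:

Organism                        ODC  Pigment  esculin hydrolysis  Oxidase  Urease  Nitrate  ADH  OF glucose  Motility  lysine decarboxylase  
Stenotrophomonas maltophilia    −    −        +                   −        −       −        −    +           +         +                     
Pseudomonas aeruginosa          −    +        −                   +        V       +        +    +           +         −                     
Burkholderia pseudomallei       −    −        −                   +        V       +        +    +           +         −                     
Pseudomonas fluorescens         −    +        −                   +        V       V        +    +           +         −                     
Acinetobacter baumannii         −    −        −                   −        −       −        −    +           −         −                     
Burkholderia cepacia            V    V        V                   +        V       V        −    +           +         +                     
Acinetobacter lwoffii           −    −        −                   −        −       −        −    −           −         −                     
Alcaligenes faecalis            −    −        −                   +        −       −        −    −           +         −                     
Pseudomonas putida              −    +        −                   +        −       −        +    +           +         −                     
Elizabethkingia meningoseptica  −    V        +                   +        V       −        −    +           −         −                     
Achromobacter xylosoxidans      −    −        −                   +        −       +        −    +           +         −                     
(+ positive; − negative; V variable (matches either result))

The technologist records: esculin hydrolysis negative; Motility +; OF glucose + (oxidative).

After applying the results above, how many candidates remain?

OF glucose +: excludes Acinetobacter lwoffii, Alcaligenes faecalis — 9 left.
esculin hydrolysis −: excludes Stenotrophomonas maltophilia, Elizabethkingia meningoseptica — 7 left.
Motility +: excludes Acinetobacter baumannii — 6 left.
Still consistent: Achromobacter xylosoxidans, Burkholderia cepacia, Burkholderia pseudomallei, Pseudomonas aeruginosa, Pseudomonas fluorescens, Pseudomonas putida.

6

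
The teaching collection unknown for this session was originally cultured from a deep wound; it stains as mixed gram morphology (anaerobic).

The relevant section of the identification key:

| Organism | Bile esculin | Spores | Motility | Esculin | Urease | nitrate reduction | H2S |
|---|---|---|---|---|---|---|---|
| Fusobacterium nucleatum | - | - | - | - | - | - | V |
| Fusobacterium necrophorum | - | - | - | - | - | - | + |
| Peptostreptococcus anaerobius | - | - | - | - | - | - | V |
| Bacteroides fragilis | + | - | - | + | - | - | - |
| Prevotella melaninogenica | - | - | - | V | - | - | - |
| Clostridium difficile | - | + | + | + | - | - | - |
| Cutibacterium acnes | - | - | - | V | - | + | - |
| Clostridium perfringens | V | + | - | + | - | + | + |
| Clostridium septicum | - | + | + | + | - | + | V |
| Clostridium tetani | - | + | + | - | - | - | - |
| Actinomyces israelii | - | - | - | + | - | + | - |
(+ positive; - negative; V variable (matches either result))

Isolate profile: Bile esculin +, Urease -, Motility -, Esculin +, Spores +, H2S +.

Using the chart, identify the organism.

H2S +: excludes 6 organisms — 5 left.
Esculin +: excludes Fusobacterium nucleatum, Fusobacterium necrophorum, Peptostreptococcus anaerobius — 2 left.
Motility -: excludes Clostridium septicum — 1 left.
Urease -: the one remaining candidate is consistent.
Spores +: the one remaining candidate is consistent.
Bile esculin +: the one remaining candidate is consistent.

Clostridium perfringens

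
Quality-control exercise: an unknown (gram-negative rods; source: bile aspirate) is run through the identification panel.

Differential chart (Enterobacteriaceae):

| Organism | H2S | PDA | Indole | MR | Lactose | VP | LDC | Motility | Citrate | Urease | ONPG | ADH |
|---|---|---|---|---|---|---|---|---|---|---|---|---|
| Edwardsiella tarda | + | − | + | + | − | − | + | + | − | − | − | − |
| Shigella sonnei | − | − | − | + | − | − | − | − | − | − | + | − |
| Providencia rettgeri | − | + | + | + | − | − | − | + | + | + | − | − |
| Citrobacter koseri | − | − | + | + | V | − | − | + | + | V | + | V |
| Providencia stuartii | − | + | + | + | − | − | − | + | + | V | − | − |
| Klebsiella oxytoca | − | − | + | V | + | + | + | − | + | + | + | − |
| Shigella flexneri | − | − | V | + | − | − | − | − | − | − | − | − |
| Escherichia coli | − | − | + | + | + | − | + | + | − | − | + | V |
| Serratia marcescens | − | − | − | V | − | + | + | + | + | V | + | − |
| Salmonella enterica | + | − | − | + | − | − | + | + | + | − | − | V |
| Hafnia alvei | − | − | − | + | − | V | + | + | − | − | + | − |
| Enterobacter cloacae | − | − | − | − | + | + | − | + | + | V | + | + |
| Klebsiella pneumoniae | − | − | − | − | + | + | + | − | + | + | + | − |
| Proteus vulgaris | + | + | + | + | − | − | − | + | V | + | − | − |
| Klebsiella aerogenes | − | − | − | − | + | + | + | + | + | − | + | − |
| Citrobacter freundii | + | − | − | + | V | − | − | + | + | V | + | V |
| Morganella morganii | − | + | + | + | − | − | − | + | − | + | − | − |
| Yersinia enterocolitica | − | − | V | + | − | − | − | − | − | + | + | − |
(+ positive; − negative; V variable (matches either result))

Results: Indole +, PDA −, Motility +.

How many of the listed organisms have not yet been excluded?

3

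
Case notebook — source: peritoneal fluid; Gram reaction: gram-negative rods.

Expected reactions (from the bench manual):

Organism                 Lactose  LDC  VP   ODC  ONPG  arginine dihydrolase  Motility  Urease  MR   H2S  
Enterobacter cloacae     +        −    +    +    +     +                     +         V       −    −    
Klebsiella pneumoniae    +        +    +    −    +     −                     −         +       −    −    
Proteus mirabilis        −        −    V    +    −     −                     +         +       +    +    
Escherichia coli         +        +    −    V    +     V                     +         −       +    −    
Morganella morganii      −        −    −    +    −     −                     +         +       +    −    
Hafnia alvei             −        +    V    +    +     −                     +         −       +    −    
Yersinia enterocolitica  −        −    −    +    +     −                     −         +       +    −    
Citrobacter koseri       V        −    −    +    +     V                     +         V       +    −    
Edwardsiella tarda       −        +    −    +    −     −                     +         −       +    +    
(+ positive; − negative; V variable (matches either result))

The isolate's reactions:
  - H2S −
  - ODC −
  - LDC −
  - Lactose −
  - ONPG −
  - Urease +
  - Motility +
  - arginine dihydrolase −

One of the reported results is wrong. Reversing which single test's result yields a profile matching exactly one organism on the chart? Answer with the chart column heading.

ODC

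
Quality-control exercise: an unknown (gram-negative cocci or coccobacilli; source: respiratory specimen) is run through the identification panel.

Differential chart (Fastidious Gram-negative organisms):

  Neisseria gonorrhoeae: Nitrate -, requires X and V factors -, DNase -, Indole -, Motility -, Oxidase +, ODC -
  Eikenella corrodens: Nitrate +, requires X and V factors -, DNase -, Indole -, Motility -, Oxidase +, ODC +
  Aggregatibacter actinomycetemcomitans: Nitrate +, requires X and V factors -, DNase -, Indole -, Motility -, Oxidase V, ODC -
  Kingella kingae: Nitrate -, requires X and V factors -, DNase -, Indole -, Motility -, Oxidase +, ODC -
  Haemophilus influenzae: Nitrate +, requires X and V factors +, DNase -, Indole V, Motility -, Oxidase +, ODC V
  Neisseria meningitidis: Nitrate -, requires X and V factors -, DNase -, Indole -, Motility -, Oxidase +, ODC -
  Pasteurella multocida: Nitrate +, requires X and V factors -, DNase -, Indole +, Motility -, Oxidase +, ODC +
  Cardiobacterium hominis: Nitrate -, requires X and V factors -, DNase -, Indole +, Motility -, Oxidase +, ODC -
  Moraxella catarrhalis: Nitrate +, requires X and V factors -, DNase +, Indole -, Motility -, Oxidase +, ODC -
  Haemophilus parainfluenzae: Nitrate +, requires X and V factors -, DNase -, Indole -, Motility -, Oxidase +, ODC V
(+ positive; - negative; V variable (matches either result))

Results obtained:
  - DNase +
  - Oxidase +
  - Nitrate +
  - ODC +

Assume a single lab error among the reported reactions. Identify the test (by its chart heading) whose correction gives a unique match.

ODC

As reported, no row in the chart matches all 4 reactions.
Reversing Nitrate → still no organism matches.
Reversing Oxidase → still no organism matches.
Reversing ODC (to -) → unique match: Moraxella catarrhalis.
Reversing DNase → 4 organisms match (not unique).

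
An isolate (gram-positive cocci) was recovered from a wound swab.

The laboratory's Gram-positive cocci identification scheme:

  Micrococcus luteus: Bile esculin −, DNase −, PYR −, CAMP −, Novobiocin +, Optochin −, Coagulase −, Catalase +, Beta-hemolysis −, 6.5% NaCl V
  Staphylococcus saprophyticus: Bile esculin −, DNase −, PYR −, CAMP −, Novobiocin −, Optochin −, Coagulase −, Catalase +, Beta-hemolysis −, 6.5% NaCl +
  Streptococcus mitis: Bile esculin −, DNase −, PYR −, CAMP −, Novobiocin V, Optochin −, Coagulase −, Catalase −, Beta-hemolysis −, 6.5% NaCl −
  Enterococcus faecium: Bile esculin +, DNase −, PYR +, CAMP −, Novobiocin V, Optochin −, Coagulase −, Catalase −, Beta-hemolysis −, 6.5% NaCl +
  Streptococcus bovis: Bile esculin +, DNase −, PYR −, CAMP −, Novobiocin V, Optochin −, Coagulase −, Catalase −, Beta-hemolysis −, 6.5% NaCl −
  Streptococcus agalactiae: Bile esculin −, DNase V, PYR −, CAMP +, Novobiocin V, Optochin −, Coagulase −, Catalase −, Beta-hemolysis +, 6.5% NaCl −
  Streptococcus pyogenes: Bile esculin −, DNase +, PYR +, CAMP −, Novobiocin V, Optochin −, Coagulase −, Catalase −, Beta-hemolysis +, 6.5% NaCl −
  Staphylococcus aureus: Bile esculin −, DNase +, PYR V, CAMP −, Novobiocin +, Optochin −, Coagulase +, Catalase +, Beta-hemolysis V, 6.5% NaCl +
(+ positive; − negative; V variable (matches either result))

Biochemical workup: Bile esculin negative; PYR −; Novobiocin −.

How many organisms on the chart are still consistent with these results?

3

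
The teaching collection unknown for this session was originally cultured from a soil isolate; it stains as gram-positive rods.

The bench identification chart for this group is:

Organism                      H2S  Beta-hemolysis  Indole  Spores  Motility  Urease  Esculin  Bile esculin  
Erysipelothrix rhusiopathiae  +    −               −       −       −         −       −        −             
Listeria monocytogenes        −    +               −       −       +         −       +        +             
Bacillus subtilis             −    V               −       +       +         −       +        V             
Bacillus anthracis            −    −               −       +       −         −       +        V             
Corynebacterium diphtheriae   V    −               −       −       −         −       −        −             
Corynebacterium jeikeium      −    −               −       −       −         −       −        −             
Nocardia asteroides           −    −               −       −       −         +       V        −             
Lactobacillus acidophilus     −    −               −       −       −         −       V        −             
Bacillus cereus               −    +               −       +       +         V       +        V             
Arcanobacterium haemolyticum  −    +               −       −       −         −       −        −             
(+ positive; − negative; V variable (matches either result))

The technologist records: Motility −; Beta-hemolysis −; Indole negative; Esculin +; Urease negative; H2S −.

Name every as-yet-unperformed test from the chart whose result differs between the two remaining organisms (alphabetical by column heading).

Spores

Esculin +: excludes Erysipelothrix rhusiopathiae, Corynebacterium diphtheriae, Corynebacterium jeikeium, Arcanobacterium haemolyticum — 6 left.
Beta-hemolysis −: excludes Listeria monocytogenes, Bacillus cereus — 4 left.
Urease −: excludes Nocardia asteroides — 3 left.
H2S −: all 3 remaining candidates are consistent.
Indole −: all 3 remaining candidates are consistent.
Motility −: excludes Bacillus subtilis — 2 left.
Two candidates remain: Bacillus anthracis and Lactobacillus acidophilus.
  Spores: Bacillus anthracis +, Lactobacillus acidophilus − — discriminates.
  Bile esculin: V vs − — variable for at least one, does not separate.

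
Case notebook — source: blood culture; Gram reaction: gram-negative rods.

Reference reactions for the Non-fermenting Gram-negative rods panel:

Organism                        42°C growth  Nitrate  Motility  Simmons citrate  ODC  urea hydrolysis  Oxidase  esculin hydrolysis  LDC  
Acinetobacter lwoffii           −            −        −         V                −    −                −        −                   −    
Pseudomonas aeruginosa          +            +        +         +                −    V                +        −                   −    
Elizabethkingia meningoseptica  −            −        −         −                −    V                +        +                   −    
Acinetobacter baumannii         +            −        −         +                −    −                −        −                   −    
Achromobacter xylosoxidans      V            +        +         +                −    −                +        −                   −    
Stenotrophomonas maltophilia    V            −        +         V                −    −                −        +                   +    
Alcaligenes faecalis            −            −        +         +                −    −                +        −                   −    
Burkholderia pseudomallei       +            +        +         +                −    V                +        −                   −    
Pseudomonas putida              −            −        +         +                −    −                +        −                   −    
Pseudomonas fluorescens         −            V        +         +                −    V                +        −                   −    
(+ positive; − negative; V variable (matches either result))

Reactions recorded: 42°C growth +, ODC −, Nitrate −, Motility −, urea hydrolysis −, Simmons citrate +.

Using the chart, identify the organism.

Acinetobacter baumannii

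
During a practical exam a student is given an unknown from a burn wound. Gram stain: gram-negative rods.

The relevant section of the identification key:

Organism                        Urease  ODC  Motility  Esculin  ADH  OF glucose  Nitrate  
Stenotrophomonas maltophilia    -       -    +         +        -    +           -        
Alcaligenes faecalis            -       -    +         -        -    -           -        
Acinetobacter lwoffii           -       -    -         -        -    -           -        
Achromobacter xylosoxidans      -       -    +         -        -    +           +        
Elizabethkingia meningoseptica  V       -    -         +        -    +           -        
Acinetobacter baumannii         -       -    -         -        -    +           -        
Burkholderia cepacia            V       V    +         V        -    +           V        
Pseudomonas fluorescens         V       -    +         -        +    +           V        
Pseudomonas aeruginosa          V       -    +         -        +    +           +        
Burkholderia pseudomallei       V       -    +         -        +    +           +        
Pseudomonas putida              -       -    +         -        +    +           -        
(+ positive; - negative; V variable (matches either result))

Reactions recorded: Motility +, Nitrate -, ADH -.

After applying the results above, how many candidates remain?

Nitrate -: excludes Achromobacter xylosoxidans, Pseudomonas aeruginosa, Burkholderia pseudomallei — 8 left.
ADH -: excludes Pseudomonas fluorescens, Pseudomonas putida — 6 left.
Motility +: excludes Acinetobacter lwoffii, Elizabethkingia meningoseptica, Acinetobacter baumannii — 3 left.
Still consistent: Alcaligenes faecalis, Burkholderia cepacia, Stenotrophomonas maltophilia.

3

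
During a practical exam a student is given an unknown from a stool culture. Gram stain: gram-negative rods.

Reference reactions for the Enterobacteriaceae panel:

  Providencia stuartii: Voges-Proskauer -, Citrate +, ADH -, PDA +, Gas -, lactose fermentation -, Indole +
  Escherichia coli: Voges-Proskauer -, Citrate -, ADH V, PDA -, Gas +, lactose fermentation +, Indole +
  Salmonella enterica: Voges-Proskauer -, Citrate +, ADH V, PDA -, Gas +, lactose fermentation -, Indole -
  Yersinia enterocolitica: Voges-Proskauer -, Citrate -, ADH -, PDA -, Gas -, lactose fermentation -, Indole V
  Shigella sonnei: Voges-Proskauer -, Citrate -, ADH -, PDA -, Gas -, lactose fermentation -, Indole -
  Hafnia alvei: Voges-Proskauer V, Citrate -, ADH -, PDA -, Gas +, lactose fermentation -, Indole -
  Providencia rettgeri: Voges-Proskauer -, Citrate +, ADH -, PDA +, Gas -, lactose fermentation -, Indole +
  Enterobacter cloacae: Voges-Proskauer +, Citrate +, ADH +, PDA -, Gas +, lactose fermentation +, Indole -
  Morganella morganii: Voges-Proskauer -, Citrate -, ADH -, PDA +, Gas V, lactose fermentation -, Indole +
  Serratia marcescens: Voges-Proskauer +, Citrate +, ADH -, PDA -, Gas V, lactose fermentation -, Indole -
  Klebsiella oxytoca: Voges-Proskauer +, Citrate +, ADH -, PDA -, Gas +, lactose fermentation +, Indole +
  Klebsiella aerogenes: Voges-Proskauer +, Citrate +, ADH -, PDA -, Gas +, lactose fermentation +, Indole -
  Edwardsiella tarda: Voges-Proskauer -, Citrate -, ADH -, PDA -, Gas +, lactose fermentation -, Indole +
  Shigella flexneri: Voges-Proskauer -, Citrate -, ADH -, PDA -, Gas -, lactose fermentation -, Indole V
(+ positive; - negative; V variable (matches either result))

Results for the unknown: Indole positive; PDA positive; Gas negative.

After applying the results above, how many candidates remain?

3

PDA +: excludes 11 organisms — 3 left.
Gas -: all 3 remaining candidates are consistent.
Indole +: all 3 remaining candidates are consistent.
Still consistent: Morganella morganii, Providencia rettgeri, Providencia stuartii.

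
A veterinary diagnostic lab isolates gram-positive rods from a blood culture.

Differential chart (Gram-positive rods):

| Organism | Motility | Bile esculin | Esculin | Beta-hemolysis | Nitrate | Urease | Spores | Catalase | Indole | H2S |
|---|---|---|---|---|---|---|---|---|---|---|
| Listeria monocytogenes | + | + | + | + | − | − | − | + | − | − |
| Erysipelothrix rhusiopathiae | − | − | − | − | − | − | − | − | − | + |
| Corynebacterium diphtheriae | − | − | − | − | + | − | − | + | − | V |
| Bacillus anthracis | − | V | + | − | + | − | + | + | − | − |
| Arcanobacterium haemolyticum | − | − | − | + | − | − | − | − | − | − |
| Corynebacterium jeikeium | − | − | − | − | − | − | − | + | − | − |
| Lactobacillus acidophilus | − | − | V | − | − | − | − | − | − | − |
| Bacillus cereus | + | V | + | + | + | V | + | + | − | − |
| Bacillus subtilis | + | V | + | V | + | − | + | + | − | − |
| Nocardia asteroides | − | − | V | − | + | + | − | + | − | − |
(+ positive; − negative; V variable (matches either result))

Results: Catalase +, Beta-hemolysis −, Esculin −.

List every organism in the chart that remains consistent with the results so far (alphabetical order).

Beta-hemolysis −: excludes Listeria monocytogenes, Arcanobacterium haemolyticum, Bacillus cereus — 7 left.
Esculin −: excludes Bacillus anthracis, Bacillus subtilis — 5 left.
Catalase +: excludes Erysipelothrix rhusiopathiae, Lactobacillus acidophilus — 3 left.

Corynebacterium diphtheriae, Corynebacterium jeikeium, Nocardia asteroides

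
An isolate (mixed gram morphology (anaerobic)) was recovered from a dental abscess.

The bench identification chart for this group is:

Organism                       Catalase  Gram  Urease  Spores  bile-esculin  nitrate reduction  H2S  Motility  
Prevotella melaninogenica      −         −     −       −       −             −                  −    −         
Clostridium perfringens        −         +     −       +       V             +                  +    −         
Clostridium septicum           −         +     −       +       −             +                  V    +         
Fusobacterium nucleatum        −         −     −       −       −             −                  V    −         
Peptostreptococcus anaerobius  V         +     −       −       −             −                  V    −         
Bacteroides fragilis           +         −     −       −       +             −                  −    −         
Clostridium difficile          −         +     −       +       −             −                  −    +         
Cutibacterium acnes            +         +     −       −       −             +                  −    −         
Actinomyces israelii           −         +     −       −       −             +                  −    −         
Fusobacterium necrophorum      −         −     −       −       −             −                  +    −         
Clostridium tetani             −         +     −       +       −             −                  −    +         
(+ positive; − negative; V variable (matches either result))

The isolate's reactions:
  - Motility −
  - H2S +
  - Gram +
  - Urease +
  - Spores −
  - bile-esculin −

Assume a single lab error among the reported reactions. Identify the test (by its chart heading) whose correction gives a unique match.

Urease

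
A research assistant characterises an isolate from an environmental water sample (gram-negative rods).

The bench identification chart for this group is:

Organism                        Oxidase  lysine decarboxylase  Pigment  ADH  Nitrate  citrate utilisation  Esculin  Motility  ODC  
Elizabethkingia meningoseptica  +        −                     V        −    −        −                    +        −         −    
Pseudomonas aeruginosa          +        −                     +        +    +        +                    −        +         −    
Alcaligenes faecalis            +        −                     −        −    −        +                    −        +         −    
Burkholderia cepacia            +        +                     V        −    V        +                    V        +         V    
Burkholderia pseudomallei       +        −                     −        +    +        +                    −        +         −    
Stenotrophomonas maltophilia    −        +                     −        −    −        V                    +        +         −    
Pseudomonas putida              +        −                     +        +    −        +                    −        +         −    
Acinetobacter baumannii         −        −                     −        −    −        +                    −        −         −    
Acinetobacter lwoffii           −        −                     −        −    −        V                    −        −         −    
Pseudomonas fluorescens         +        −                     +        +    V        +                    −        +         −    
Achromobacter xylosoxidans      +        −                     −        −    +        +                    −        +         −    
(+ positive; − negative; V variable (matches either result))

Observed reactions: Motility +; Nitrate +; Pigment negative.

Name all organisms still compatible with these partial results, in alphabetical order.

Motility +: excludes Elizabethkingia meningoseptica, Acinetobacter baumannii, Acinetobacter lwoffii — 8 left.
Nitrate +: excludes Alcaligenes faecalis, Stenotrophomonas maltophilia, Pseudomonas putida — 5 left.
Pigment −: excludes Pseudomonas aeruginosa, Pseudomonas fluorescens — 3 left.

Achromobacter xylosoxidans, Burkholderia cepacia, Burkholderia pseudomallei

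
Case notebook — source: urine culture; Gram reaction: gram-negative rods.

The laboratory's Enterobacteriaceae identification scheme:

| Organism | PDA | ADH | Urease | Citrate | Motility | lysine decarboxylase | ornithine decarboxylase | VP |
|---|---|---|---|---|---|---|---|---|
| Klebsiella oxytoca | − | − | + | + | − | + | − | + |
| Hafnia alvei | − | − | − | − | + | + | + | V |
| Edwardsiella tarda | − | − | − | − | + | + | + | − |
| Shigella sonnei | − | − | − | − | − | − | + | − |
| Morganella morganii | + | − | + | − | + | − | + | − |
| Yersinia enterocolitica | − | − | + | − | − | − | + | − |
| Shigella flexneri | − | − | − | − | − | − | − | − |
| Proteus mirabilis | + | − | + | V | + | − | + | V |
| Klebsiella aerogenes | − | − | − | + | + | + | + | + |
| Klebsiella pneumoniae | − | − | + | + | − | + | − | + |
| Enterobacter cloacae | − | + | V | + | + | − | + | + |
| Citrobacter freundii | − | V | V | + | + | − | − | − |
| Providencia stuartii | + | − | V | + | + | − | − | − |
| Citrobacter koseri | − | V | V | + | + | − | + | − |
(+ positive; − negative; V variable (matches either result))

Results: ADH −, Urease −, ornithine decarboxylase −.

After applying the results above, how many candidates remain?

3

ADH −: excludes Enterobacter cloacae — 13 left.
Urease −: excludes 5 organisms — 8 left.
ornithine decarboxylase −: excludes 5 organisms — 3 left.
Still consistent: Citrobacter freundii, Providencia stuartii, Shigella flexneri.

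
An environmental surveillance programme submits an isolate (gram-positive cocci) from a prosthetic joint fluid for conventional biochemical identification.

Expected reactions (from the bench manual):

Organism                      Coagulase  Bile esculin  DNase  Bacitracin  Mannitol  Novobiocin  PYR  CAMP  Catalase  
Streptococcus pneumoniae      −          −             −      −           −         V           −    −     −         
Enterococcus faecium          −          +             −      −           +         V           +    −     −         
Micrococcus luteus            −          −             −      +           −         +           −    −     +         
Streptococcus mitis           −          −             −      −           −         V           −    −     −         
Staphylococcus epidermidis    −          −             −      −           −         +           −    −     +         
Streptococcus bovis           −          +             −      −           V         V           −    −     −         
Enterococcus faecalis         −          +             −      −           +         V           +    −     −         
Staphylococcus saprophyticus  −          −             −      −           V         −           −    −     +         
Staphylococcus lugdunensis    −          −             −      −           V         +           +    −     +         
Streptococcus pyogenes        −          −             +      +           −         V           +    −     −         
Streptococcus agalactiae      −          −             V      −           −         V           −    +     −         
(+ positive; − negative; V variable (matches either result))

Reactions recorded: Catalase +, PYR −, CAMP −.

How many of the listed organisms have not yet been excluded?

3

PYR −: excludes Enterococcus faecium, Enterococcus faecalis, Staphylococcus lugdunensis, Streptococcus pyogenes — 7 left.
Catalase +: excludes Streptococcus pneumoniae, Streptococcus mitis, Streptococcus bovis, Streptococcus agalactiae — 3 left.
CAMP −: all 3 remaining candidates are consistent.
Still consistent: Micrococcus luteus, Staphylococcus epidermidis, Staphylococcus saprophyticus.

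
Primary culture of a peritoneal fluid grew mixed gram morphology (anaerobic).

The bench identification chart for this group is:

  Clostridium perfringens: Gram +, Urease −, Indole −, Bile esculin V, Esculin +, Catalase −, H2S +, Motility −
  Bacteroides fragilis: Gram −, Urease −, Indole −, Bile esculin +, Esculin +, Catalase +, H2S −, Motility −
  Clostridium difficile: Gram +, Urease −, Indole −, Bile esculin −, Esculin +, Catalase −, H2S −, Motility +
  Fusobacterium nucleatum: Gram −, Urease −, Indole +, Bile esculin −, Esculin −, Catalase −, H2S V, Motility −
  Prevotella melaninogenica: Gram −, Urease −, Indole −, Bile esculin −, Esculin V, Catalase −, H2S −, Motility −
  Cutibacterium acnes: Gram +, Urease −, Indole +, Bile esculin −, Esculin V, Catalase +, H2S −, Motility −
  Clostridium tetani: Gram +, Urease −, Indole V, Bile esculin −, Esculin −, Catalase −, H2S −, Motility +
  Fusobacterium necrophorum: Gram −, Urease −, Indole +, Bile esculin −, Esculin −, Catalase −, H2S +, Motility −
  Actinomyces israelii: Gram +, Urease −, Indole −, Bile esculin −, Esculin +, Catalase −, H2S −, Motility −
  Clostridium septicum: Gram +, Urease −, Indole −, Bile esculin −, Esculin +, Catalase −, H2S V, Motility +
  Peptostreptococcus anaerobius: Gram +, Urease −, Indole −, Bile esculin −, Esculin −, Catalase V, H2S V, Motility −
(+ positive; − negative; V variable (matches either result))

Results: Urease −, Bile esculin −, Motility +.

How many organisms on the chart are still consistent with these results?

3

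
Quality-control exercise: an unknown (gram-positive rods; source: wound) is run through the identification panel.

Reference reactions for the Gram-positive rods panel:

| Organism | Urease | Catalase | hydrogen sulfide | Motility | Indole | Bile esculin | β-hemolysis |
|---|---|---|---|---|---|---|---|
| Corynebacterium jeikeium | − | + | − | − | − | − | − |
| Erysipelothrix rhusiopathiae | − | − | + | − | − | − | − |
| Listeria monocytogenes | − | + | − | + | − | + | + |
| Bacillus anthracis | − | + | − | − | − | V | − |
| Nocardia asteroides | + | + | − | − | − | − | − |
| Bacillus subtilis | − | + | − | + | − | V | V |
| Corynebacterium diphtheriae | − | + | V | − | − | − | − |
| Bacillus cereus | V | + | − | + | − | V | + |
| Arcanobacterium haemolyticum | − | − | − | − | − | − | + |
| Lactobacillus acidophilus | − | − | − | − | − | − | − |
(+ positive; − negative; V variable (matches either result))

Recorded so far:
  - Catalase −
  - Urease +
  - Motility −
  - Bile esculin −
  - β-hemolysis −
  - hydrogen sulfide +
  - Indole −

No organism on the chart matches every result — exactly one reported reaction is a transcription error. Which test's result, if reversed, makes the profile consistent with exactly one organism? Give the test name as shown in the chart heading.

As reported, no row in the chart matches all 7 reactions.
Reversing Indole → still no organism matches.
Reversing Catalase → still no organism matches.
Reversing Bile esculin → still no organism matches.
Reversing Urease (to −) → unique match: Erysipelothrix rhusiopathiae.
Reversing hydrogen sulfide → still no organism matches.
Reversing Motility → still no organism matches.
Reversing β-hemolysis → still no organism matches.

Urease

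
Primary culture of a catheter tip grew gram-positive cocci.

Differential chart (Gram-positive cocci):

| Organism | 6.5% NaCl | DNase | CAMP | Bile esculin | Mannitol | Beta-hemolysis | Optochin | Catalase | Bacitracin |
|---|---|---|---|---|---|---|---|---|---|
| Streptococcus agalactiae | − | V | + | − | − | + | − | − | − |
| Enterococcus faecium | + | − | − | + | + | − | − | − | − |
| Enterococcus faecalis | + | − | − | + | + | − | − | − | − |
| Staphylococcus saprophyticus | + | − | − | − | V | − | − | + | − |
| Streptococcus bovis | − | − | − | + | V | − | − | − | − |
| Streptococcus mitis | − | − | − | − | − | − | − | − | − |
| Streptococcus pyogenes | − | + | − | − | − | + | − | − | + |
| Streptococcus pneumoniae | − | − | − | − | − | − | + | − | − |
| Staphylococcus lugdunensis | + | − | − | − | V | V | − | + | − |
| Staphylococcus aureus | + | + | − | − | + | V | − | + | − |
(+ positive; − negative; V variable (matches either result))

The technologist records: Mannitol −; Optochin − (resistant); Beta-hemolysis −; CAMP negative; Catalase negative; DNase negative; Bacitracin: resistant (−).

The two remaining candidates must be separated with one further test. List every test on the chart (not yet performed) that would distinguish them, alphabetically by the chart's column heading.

Bile esculin

Catalase −: excludes Staphylococcus saprophyticus, Staphylococcus lugdunensis, Staphylococcus aureus — 7 left.
DNase −: excludes Streptococcus pyogenes — 6 left.
Mannitol −: excludes Enterococcus faecium, Enterococcus faecalis — 4 left.
CAMP −: excludes Streptococcus agalactiae — 3 left.
Beta-hemolysis −: all 3 remaining candidates are consistent.
Bacitracin −: all 3 remaining candidates are consistent.
Optochin −: excludes Streptococcus pneumoniae — 2 left.
Two candidates remain: Streptococcus bovis and Streptococcus mitis.
  6.5% NaCl: − vs − — same for both, does not separate.
  Bile esculin: Streptococcus bovis +, Streptococcus mitis − — discriminates.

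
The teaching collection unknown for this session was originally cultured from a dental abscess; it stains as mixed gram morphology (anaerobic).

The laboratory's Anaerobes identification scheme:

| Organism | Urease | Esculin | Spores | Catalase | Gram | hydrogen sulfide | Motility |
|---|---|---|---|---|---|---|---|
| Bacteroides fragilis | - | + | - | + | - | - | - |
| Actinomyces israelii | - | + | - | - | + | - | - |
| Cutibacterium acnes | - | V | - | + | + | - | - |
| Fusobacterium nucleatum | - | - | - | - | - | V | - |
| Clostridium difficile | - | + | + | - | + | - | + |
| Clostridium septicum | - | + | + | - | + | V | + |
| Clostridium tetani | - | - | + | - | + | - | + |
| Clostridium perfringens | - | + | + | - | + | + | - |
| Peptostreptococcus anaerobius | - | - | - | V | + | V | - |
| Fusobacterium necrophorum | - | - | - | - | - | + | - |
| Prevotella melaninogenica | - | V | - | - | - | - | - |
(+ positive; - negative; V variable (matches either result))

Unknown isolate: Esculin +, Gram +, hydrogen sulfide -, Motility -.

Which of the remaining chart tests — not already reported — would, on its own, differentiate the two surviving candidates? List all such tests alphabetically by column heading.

hydrogen sulfide -: excludes Clostridium perfringens, Fusobacterium necrophorum — 9 left.
Gram +: excludes Bacteroides fragilis, Fusobacterium nucleatum, Prevotella melaninogenica — 6 left.
Esculin +: excludes Clostridium tetani, Peptostreptococcus anaerobius — 4 left.
Motility -: excludes Clostridium difficile, Clostridium septicum — 2 left.
Two candidates remain: Actinomyces israelii and Cutibacterium acnes.
  Urease: - vs - — same for both, does not separate.
  Spores: - vs - — same for both, does not separate.
  Catalase: Actinomyces israelii -, Cutibacterium acnes + — discriminates.

Catalase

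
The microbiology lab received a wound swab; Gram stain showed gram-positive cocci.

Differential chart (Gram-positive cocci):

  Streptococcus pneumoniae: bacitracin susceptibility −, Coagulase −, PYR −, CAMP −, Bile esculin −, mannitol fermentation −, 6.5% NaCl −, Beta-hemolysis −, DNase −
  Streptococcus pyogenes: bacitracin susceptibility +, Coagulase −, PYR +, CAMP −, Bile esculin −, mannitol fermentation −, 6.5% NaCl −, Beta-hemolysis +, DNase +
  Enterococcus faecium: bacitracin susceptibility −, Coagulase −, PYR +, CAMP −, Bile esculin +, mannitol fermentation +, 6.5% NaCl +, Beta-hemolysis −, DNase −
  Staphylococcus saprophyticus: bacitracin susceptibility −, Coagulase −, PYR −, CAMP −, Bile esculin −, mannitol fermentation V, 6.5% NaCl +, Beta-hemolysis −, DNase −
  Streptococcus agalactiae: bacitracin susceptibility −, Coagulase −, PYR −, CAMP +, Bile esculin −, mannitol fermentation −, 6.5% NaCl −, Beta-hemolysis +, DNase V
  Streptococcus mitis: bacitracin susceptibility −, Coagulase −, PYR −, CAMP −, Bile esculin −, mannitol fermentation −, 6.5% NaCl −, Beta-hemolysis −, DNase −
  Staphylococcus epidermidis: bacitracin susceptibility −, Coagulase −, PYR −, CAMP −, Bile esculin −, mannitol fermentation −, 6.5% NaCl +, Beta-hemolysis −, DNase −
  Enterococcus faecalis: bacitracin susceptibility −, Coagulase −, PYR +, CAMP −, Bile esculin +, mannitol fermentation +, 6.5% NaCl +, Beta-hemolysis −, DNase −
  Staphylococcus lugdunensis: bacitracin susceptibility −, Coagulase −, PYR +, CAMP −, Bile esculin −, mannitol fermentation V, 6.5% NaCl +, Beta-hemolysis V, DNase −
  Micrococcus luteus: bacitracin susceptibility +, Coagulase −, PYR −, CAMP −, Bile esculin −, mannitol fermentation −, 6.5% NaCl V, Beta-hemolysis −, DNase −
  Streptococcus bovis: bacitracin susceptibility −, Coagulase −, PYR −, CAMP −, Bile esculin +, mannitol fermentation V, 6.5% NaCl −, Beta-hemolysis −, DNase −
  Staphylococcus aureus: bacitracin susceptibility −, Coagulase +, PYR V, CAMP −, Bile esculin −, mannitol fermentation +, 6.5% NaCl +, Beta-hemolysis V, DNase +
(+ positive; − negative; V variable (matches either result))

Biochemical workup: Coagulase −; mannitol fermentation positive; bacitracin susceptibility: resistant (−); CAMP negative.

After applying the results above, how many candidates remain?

Coagulase −: excludes Staphylococcus aureus — 11 left.
bacitracin susceptibility −: excludes Streptococcus pyogenes, Micrococcus luteus — 9 left.
CAMP −: excludes Streptococcus agalactiae — 8 left.
mannitol fermentation +: excludes Streptococcus pneumoniae, Streptococcus mitis, Staphylococcus epidermidis — 5 left.
Still consistent: Enterococcus faecalis, Enterococcus faecium, Staphylococcus lugdunensis, Staphylococcus saprophyticus, Streptococcus bovis.

5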